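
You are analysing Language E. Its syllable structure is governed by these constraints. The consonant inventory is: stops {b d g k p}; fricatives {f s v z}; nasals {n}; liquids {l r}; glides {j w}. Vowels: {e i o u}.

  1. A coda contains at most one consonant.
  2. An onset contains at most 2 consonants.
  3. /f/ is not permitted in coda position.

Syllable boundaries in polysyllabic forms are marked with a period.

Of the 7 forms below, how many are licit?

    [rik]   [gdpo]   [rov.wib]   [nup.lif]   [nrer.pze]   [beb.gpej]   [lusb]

4

[rik] — σ1 onset /r/, coda /k/ ok → licit
[gdpo] — violates constraint 2: syllable 1 onset /gdp/ has 3 consonants (> 2) → illicit
[rov.wib] — σ1 onset /r/, coda /v/ ok; σ2 onset /w/, coda /b/ ok → licit
[nup.lif] — violates constraint 3: syllable 2 coda contains /f/ → illicit
[nrer.pze] — σ1 onset /nr/ (2C), coda /r/ ok; σ2 onset /pz/ (2C), coda /∅/ ok → licit
[beb.gpej] — σ1 onset /b/, coda /b/ ok; σ2 onset /gp/ (2C), coda /j/ ok → licit
[lusb] — violates constraint 1: syllable 1 coda /sb/ has 2 consonants (> 1) → illicit
Licit: [rik], [rov.wib], [nrer.pze], [beb.gpej] → 4.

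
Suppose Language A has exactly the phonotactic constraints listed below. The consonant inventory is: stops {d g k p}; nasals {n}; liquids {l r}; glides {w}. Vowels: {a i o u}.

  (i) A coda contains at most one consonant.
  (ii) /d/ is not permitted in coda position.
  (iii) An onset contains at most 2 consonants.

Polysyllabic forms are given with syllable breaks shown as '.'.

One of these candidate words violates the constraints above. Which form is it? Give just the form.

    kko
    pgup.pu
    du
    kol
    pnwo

kko — σ1 onset /kk/ (2C), coda /∅/ ok → phonotactically legal
pgup.pu — σ1 onset /pg/ (2C), coda /p/ ok; σ2 onset /p/, coda /∅/ ok → phonotactically legal
du — σ1 onset /d/, coda /∅/ ok → phonotactically legal
kol — σ1 onset /k/, coda /l/ ok → phonotactically legal
pnwo — violates constraint (iii): syllable 1 onset /pnw/ has 3 consonants (> 2) → phonotactically illegal

pnwo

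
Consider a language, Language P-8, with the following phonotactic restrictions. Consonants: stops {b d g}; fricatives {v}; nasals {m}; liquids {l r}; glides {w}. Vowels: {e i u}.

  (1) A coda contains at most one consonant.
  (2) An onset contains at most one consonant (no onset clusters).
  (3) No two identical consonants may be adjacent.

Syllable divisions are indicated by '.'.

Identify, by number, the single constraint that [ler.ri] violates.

3

[ler.ri]: adjacent identical consonants /rr/.
This is a violation of constraint 3: "No two identical consonants may be adjacent."
The remaining constraints (1, 2) are satisfied.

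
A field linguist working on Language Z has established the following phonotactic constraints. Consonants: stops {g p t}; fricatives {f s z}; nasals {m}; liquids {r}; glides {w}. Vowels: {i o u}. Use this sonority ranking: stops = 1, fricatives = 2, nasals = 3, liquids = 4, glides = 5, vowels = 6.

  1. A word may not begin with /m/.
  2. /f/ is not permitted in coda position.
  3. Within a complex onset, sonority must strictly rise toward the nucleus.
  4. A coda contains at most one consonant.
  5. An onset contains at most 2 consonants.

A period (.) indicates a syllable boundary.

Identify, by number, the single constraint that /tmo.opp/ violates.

/tmo.opp/: syllable 2 coda /pp/ has 2 consonants (> 1).
This is a violation of constraint 4: "A coda contains at most one consonant."
The remaining constraints (1, 2, 3, 5) are satisfied.

4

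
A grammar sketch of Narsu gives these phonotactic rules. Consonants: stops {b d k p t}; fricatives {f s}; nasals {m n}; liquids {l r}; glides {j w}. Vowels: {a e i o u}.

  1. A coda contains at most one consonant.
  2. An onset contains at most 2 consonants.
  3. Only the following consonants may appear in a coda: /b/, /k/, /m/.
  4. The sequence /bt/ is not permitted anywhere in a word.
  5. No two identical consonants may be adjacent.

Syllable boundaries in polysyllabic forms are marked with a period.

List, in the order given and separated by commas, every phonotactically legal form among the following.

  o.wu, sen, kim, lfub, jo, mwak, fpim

o.wu — σ1 onset /∅/, coda /∅/ ok; σ2 onset /w/, coda /∅/ ok → phonotactically legal
sen — violates constraint 3: syllable 1 coda contains /n/, which is not a licensed coda consonant → phonotactically illegal
kim — σ1 onset /k/, coda /m/ ok → phonotactically legal
lfub — σ1 onset /lf/ (2C), coda /b/ ok → phonotactically legal
jo — σ1 onset /j/, coda /∅/ ok → phonotactically legal
mwak — σ1 onset /mw/ (2C), coda /k/ ok → phonotactically legal
fpim — σ1 onset /fp/ (2C), coda /m/ ok → phonotactically legal

o.wu, kim, lfub, jo, mwak, fpim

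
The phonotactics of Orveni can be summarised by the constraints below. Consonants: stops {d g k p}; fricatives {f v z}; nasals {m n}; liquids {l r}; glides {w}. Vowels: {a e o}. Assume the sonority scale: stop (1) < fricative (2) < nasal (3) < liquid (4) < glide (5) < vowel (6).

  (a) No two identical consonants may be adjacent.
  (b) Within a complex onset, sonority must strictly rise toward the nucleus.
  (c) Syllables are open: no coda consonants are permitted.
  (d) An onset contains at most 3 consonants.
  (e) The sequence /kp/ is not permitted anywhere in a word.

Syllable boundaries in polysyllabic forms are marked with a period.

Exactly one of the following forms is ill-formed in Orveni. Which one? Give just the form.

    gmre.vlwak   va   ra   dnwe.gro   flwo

gmre.vlwak

gmre.vlwak — violates constraint (c): syllable 2 coda /k/ has 1 consonant (> 0) → ill-formed
va — σ1 onset /v/, coda /∅/ ok → well-formed
ra — σ1 onset /r/, coda /∅/ ok → well-formed
dnwe.gro — σ1 onset /dnw/ (1→3→5 rises), coda /∅/ ok; σ2 onset /gr/ (1→4 rises), coda /∅/ ok → well-formed
flwo — σ1 onset /flw/ (2→4→5 rises), coda /∅/ ok → well-formed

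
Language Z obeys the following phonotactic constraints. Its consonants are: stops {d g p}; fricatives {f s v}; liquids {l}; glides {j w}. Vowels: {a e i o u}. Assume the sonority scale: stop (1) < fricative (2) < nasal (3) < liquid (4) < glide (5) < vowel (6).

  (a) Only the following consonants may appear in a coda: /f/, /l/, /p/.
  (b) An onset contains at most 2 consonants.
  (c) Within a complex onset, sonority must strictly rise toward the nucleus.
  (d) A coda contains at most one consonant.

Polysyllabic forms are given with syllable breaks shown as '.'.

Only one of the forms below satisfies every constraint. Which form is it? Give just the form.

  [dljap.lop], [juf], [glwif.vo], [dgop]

[juf]

[dljap.lop] — violates constraint (b): syllable 1 onset /dlj/ has 3 consonants (> 2) → phonotactically illegal
[juf] — σ1 onset /j/, coda /f/ ok → phonotactically legal
[glwif.vo] — violates constraint (b): syllable 1 onset /glw/ has 3 consonants (> 2) → phonotactically illegal
[dgop] — violates constraint (c): syllable 1 onset /dg/: /d/ (stop, 1) → /g/ (stop, 1) does not rise → phonotactically illegal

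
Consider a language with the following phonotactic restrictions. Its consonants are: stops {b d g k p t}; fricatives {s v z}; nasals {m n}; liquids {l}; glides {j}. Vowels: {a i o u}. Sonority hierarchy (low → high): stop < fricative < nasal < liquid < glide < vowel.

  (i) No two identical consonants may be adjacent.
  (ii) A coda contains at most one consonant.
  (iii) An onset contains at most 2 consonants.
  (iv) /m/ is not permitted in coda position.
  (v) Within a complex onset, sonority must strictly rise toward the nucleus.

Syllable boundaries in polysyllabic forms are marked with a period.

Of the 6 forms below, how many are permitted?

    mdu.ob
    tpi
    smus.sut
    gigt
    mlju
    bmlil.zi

0

mdu.ob — violates constraint (v): syllable 1 onset /md/: /m/ (nasal, 3) → /d/ (stop, 1) does not rise → not permitted
tpi — violates constraint (v): syllable 1 onset /tp/: /t/ (stop, 1) → /p/ (stop, 1) does not rise → not permitted
smus.sut — violates constraint (i): adjacent identical consonants /ss/ → not permitted
gigt — violates constraint (ii): syllable 1 coda /gt/ has 2 consonants (> 1) → not permitted
mlju — violates constraint (iii): syllable 1 onset /mlj/ has 3 consonants (> 2) → not permitted
bmlil.zi — violates constraint (iii): syllable 1 onset /bml/ has 3 consonants (> 2) → not permitted
No form is permitted → 0.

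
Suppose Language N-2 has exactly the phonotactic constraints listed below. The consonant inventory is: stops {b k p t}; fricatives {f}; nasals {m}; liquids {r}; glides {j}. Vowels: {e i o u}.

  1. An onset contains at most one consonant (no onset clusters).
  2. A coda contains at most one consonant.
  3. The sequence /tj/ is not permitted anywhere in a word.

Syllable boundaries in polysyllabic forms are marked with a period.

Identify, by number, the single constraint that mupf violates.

mupf: syllable 1 coda /pf/ has 2 consonants (> 1).
This is a violation of constraint 2: "A coda contains at most one consonant."
The remaining constraints (1, 3) are satisfied.

2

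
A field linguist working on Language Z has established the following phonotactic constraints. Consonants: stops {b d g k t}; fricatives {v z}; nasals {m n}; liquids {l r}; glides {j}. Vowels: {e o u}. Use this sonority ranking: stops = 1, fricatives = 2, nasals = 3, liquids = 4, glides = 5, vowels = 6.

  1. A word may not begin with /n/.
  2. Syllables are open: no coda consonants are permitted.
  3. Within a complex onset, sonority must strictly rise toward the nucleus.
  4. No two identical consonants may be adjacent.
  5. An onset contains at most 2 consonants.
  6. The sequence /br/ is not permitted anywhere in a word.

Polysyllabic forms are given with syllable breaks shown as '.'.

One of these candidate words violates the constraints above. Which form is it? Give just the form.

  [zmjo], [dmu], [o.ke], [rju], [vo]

[zmjo] — violates constraint 5: syllable 1 onset /zmj/ has 3 consonants (> 2) → not permitted
[dmu] — σ1 onset /dm/ (1→3 rises), coda /∅/ ok → permitted
[o.ke] — σ1 onset /∅/, coda /∅/ ok; σ2 onset /k/, coda /∅/ ok → permitted
[rju] — σ1 onset /rj/ (4→5 rises), coda /∅/ ok → permitted
[vo] — σ1 onset /v/, coda /∅/ ok → permitted

[zmjo]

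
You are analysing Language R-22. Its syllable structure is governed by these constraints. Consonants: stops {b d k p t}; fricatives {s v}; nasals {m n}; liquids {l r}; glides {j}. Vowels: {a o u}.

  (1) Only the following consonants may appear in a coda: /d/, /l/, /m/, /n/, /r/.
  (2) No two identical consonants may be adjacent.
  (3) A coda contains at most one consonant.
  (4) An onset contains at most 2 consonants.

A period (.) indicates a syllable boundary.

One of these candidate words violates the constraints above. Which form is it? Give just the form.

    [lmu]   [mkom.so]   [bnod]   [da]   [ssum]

[ssum]

[lmu] — σ1 onset /lm/ (2C), coda /∅/ ok → licit
[mkom.so] — σ1 onset /mk/ (2C), coda /m/ ok; σ2 onset /s/, coda /∅/ ok → licit
[bnod] — σ1 onset /bn/ (2C), coda /d/ ok → licit
[da] — σ1 onset /d/, coda /∅/ ok → licit
[ssum] — violates constraint 2: adjacent identical consonants /ss/ → illicit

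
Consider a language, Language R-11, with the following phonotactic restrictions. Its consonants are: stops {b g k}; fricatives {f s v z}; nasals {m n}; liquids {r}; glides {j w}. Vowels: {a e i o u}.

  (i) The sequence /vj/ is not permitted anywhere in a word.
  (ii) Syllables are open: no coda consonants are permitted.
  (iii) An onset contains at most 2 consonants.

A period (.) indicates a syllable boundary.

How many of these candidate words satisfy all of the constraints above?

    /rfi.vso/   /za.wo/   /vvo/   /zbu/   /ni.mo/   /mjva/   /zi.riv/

/rfi.vso/ — σ1 onset /rf/ (2C), coda /∅/ ok; σ2 onset /vs/ (2C), coda /∅/ ok → licit
/za.wo/ — σ1 onset /z/, coda /∅/ ok; σ2 onset /w/, coda /∅/ ok → licit
/vvo/ — σ1 onset /vv/ (2C), coda /∅/ ok → licit
/zbu/ — σ1 onset /zb/ (2C), coda /∅/ ok → licit
/ni.mo/ — σ1 onset /n/, coda /∅/ ok; σ2 onset /m/, coda /∅/ ok → licit
/mjva/ — violates constraint (iii): syllable 1 onset /mjv/ has 3 consonants (> 2) → illicit
/zi.riv/ — violates constraint (ii): syllable 2 coda /v/ has 1 consonant (> 0) → illicit
Licit: /rfi.vso/, /za.wo/, /vvo/, /zbu/, /ni.mo/ → 5.

5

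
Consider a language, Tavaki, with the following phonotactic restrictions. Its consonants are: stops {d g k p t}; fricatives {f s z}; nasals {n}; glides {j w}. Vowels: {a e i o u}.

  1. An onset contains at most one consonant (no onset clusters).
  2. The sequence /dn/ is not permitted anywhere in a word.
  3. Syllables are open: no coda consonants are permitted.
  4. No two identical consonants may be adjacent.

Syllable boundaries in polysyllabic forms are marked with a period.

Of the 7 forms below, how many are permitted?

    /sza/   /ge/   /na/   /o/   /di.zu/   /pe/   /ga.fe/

6

/sza/ — violates constraint 1: syllable 1 onset /sz/ has 2 consonants (> 1) → not permitted
/ge/ — σ1 onset /g/, coda /∅/ ok → permitted
/na/ — σ1 onset /n/, coda /∅/ ok → permitted
/o/ — σ1 onset /∅/, coda /∅/ ok → permitted
/di.zu/ — σ1 onset /d/, coda /∅/ ok; σ2 onset /z/, coda /∅/ ok → permitted
/pe/ — σ1 onset /p/, coda /∅/ ok → permitted
/ga.fe/ — σ1 onset /g/, coda /∅/ ok; σ2 onset /f/, coda /∅/ ok → permitted
Permitted: /ge/, /na/, /o/, /di.zu/, /pe/, /ga.fe/ → 6.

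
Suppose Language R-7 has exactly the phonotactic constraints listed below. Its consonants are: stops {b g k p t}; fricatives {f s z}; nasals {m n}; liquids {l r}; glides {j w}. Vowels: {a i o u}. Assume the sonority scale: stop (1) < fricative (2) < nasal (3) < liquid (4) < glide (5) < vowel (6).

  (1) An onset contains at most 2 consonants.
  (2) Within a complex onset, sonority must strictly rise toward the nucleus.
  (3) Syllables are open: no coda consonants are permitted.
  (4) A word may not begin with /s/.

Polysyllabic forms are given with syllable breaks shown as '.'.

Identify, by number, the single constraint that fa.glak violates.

3

fa.glak: syllable 2 coda /k/ has 1 consonant (> 0).
This is a violation of constraint 3: "Syllables are open: no coda consonants are permitted."
The remaining constraints (1, 2, 4) are satisfied.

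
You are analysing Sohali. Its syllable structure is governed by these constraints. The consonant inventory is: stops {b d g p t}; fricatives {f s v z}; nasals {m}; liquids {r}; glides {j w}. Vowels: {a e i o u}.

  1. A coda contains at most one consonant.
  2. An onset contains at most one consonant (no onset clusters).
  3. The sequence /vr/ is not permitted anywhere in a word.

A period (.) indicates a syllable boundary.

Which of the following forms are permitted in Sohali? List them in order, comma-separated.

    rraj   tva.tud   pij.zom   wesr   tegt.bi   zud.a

pij.zom, zud.a

rraj — violates constraint 2: syllable 1 onset /rr/ has 2 consonants (> 1) → not permitted
tva.tud — violates constraint 2: syllable 1 onset /tv/ has 2 consonants (> 1) → not permitted
pij.zom — σ1 onset /p/, coda /j/ ok; σ2 onset /z/, coda /m/ ok → permitted
wesr — violates constraint 1: syllable 1 coda /sr/ has 2 consonants (> 1) → not permitted
tegt.bi — violates constraint 1: syllable 1 coda /gt/ has 2 consonants (> 1) → not permitted
zud.a — σ1 onset /z/, coda /d/ ok; σ2 onset /∅/, coda /∅/ ok → permitted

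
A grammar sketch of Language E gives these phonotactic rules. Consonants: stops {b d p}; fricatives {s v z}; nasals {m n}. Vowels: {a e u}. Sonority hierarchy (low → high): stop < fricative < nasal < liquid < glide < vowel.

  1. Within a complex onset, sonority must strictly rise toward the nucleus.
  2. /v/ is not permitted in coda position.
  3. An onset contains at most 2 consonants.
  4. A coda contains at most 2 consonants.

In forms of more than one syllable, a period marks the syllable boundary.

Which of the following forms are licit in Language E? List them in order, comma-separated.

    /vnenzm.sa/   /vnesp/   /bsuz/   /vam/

/vnesp/, /bsuz/, /vam/

/vnenzm.sa/ — violates constraint 4: syllable 1 coda /nzm/ has 3 consonants (> 2) → illicit
/vnesp/ — σ1 onset /vn/ (2→3 rises), coda /sp/ (2C) ok → licit
/bsuz/ — σ1 onset /bs/ (1→2 rises), coda /z/ ok → licit
/vam/ — σ1 onset /v/, coda /m/ ok → licit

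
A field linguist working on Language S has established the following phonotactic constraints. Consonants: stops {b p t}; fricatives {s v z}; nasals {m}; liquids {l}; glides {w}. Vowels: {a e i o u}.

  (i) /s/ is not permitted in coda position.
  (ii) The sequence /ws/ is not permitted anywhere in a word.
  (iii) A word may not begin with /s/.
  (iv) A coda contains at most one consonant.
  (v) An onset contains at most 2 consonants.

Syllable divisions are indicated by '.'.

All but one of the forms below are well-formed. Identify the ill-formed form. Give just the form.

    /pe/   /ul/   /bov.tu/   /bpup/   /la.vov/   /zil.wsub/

/zil.wsub/

/pe/ — σ1 onset /p/, coda /∅/ ok → well-formed
/ul/ — σ1 onset /∅/, coda /l/ ok → well-formed
/bov.tu/ — σ1 onset /b/, coda /v/ ok; σ2 onset /t/, coda /∅/ ok → well-formed
/bpup/ — σ1 onset /bp/ (2C), coda /p/ ok → well-formed
/la.vov/ — σ1 onset /l/, coda /∅/ ok; σ2 onset /v/, coda /v/ ok → well-formed
/zil.wsub/ — violates constraint (ii): contains banned sequence /ws/ → ill-formed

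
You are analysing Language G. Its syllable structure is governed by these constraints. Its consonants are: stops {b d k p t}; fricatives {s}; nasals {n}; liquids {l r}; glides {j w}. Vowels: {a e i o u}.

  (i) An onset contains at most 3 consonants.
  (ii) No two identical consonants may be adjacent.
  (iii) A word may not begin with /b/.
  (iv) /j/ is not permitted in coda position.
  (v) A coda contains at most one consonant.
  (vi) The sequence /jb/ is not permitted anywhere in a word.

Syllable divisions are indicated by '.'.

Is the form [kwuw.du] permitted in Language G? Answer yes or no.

[kwuw.du] — σ1 onset /kw/ (2C), coda /w/ ok; σ2 onset /d/, coda /∅/ ok → permitted

yes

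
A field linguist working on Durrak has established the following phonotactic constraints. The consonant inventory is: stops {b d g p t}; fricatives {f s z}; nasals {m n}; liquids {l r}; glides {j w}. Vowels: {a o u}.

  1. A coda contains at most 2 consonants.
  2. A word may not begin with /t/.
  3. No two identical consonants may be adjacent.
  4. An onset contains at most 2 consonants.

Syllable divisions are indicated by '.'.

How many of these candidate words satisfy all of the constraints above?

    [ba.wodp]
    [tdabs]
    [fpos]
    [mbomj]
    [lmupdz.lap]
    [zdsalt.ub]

3

[ba.wodp] — σ1 onset /b/, coda /∅/ ok; σ2 onset /w/, coda /dp/ (2C) ok → well-formed
[tdabs] — violates constraint 2: word begins with /t/ → ill-formed
[fpos] — σ1 onset /fp/ (2C), coda /s/ ok → well-formed
[mbomj] — σ1 onset /mb/ (2C), coda /mj/ (2C) ok → well-formed
[lmupdz.lap] — violates constraint 1: syllable 1 coda /pdz/ has 3 consonants (> 2) → ill-formed
[zdsalt.ub] — violates constraint 4: syllable 1 onset /zds/ has 3 consonants (> 2) → ill-formed
Well-formed: [ba.wodp], [fpos], [mbomj] → 3.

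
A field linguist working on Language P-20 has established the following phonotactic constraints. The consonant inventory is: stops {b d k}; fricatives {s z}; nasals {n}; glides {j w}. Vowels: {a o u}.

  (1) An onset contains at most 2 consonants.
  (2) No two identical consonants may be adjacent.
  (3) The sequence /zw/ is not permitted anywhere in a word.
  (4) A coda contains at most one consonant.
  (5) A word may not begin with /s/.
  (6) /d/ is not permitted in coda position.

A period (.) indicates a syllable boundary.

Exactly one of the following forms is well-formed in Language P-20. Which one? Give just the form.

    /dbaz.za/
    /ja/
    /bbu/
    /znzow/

/dbaz.za/ — violates constraint 2: adjacent identical consonants /zz/ → ill-formed
/ja/ — σ1 onset /j/, coda /∅/ ok → well-formed
/bbu/ — violates constraint 2: adjacent identical consonants /bb/ → ill-formed
/znzow/ — violates constraint 1: syllable 1 onset /znz/ has 3 consonants (> 2) → ill-formed

/ja/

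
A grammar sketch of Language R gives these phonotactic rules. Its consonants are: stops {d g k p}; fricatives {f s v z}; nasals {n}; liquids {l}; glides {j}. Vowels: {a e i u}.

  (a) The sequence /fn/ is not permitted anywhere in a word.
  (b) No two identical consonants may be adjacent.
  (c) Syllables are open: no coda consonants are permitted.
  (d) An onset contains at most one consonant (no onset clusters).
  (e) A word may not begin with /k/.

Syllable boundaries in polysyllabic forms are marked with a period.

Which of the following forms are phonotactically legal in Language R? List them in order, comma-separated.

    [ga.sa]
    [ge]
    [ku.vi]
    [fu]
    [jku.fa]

[ga.sa] — σ1 onset /g/, coda /∅/ ok; σ2 onset /s/, coda /∅/ ok → phonotactically legal
[ge] — σ1 onset /g/, coda /∅/ ok → phonotactically legal
[ku.vi] — violates constraint (e): word begins with /k/ → phonotactically illegal
[fu] — σ1 onset /f/, coda /∅/ ok → phonotactically legal
[jku.fa] — violates constraint (d): syllable 1 onset /jk/ has 2 consonants (> 1) → phonotactically illegal

[ga.sa], [ge], [fu]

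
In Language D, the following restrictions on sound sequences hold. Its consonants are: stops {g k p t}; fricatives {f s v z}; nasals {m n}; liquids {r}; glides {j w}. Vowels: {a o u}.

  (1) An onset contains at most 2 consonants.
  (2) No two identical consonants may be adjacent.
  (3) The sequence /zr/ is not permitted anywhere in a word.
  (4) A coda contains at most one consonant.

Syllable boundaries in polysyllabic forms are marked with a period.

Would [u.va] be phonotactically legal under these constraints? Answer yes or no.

[u.va] — σ1 onset /∅/, coda /∅/ ok; σ2 onset /v/, coda /∅/ ok → phonotactically legal

yes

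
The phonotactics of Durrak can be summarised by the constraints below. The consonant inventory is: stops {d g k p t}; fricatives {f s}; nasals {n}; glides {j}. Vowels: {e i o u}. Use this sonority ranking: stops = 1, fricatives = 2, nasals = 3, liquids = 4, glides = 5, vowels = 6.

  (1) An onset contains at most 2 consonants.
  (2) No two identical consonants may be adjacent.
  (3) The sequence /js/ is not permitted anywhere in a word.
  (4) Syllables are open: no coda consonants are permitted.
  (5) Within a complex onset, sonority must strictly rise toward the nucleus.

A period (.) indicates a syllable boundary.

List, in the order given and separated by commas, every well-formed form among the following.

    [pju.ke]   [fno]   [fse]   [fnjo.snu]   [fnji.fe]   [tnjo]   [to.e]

[pju.ke], [fno], [to.e]

[pju.ke] — σ1 onset /pj/ (1→5 rises), coda /∅/ ok; σ2 onset /k/, coda /∅/ ok → well-formed
[fno] — σ1 onset /fn/ (2→3 rises), coda /∅/ ok → well-formed
[fse] — violates constraint 5: syllable 1 onset /fs/: /f/ (fricative, 2) → /s/ (fricative, 2) does not rise → ill-formed
[fnjo.snu] — violates constraint 1: syllable 1 onset /fnj/ has 3 consonants (> 2) → ill-formed
[fnji.fe] — violates constraint 1: syllable 1 onset /fnj/ has 3 consonants (> 2) → ill-formed
[tnjo] — violates constraint 1: syllable 1 onset /tnj/ has 3 consonants (> 2) → ill-formed
[to.e] — σ1 onset /t/, coda /∅/ ok; σ2 onset /∅/, coda /∅/ ok → well-formed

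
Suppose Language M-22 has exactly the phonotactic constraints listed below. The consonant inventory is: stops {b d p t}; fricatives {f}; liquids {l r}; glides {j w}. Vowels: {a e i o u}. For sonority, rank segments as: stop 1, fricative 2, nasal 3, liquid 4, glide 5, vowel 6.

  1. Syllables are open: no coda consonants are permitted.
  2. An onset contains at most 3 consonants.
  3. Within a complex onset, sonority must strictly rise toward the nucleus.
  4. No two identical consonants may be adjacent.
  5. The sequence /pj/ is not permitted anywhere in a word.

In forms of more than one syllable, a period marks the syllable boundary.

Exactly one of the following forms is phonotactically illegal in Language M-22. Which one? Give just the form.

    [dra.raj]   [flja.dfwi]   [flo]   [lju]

[dra.raj]

[dra.raj] — violates constraint 1: syllable 2 coda /j/ has 1 consonant (> 0) → phonotactically illegal
[flja.dfwi] — σ1 onset /flj/ (2→4→5 rises), coda /∅/ ok; σ2 onset /dfw/ (1→2→5 rises), coda /∅/ ok → phonotactically legal
[flo] — σ1 onset /fl/ (2→4 rises), coda /∅/ ok → phonotactically legal
[lju] — σ1 onset /lj/ (4→5 rises), coda /∅/ ok → phonotactically legal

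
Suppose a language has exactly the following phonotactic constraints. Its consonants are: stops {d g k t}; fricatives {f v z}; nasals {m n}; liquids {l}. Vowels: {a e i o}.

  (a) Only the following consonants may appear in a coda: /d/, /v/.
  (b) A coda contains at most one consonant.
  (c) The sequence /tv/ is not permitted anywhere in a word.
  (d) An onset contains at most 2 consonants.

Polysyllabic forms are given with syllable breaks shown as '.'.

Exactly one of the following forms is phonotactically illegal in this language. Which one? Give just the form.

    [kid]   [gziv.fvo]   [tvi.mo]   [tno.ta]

[tvi.mo]

[kid] — σ1 onset /k/, coda /d/ ok → phonotactically legal
[gziv.fvo] — σ1 onset /gz/ (2C), coda /v/ ok; σ2 onset /fv/ (2C), coda /∅/ ok → phonotactically legal
[tvi.mo] — violates constraint (c): contains banned sequence /tv/ → phonotactically illegal
[tno.ta] — σ1 onset /tn/ (2C), coda /∅/ ok; σ2 onset /t/, coda /∅/ ok → phonotactically legal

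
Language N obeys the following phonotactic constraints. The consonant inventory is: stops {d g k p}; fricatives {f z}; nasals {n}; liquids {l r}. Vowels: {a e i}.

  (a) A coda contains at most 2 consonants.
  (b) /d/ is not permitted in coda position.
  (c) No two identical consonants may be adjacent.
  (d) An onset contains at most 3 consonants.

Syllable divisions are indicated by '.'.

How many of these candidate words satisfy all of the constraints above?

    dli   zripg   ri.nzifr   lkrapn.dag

dli — σ1 onset /dl/ (2C), coda /∅/ ok → permitted
zripg — σ1 onset /zr/ (2C), coda /pg/ (2C) ok → permitted
ri.nzifr — σ1 onset /r/, coda /∅/ ok; σ2 onset /nz/ (2C), coda /fr/ (2C) ok → permitted
lkrapn.dag — σ1 onset /lkr/ (3C), coda /pn/ (2C) ok; σ2 onset /d/, coda /g/ ok → permitted
Permitted: dli, zripg, ri.nzifr, lkrapn.dag → 4.

4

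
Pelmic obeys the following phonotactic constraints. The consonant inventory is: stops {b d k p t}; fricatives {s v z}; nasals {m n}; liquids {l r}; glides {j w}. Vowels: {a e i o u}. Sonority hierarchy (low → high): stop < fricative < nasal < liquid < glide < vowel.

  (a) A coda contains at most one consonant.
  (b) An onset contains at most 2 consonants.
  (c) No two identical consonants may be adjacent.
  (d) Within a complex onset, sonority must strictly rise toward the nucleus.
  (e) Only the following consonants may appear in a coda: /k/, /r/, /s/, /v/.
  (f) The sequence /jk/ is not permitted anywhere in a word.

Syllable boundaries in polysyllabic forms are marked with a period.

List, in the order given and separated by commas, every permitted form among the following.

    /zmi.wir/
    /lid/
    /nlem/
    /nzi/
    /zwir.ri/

/zmi.wir/ — σ1 onset /zm/ (2→3 rises), coda /∅/ ok; σ2 onset /w/, coda /r/ ok → permitted
/lid/ — violates constraint (e): syllable 1 coda contains /d/, which is not a licensed coda consonant → not permitted
/nlem/ — violates constraint (e): syllable 1 coda contains /m/, which is not a licensed coda consonant → not permitted
/nzi/ — violates constraint (d): syllable 1 onset /nz/: /n/ (nasal, 3) → /z/ (fricative, 2) does not rise → not permitted
/zwir.ri/ — violates constraint (c): adjacent identical consonants /rr/ → not permitted

/zmi.wir/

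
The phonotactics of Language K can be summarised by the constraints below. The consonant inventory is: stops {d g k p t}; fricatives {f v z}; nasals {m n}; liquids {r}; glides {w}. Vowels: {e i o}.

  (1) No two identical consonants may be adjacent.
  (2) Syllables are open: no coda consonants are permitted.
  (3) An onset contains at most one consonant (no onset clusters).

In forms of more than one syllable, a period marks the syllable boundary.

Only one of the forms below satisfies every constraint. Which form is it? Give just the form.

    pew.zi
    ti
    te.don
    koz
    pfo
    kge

ti

pew.zi — violates constraint 2: syllable 1 coda /w/ has 1 consonant (> 0) → ill-formed
ti — σ1 onset /t/, coda /∅/ ok → well-formed
te.don — violates constraint 2: syllable 2 coda /n/ has 1 consonant (> 0) → ill-formed
koz — violates constraint 2: syllable 1 coda /z/ has 1 consonant (> 0) → ill-formed
pfo — violates constraint 3: syllable 1 onset /pf/ has 2 consonants (> 1) → ill-formed
kge — violates constraint 3: syllable 1 onset /kg/ has 2 consonants (> 1) → ill-formed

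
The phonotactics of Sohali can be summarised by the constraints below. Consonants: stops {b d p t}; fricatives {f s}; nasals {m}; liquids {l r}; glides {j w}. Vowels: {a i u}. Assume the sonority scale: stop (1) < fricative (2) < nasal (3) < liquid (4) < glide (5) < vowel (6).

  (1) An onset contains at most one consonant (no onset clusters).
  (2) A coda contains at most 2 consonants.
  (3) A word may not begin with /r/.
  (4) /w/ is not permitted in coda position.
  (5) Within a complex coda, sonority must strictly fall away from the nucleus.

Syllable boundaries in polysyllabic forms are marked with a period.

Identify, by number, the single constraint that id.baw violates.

4

id.baw: syllable 2 coda contains /w/.
This is a violation of constraint 4: "/w/ is not permitted in coda position."
The remaining constraints (1, 2, 3, 5) are satisfied.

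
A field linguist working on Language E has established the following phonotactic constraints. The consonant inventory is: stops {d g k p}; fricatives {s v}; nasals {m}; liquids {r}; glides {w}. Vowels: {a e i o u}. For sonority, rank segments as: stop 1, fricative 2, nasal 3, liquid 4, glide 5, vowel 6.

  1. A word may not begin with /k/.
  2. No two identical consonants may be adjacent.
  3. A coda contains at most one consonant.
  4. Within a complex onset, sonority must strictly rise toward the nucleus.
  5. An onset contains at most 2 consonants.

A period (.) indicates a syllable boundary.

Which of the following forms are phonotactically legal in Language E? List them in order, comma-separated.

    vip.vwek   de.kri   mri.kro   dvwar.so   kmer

vip.vwek, de.kri, mri.kro

vip.vwek — σ1 onset /v/, coda /p/ ok; σ2 onset /vw/ (2→5 rises), coda /k/ ok → phonotactically legal
de.kri — σ1 onset /d/, coda /∅/ ok; σ2 onset /kr/ (1→4 rises), coda /∅/ ok → phonotactically legal
mri.kro — σ1 onset /mr/ (3→4 rises), coda /∅/ ok; σ2 onset /kr/ (1→4 rises), coda /∅/ ok → phonotactically legal
dvwar.so — violates constraint 5: syllable 1 onset /dvw/ has 3 consonants (> 2) → phonotactically illegal
kmer — violates constraint 1: word begins with /k/ → phonotactically illegal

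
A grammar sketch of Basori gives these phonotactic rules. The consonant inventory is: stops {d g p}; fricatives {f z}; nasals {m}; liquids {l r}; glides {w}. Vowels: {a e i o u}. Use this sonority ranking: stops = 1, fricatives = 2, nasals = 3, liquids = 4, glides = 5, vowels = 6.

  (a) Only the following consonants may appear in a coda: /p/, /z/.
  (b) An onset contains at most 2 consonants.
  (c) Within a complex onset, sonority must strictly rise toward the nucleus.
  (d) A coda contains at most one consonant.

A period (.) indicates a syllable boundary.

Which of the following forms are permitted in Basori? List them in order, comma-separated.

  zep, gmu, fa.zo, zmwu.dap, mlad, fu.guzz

zep, gmu, fa.zo

zep — σ1 onset /z/, coda /p/ ok → permitted
gmu — σ1 onset /gm/ (1→3 rises), coda /∅/ ok → permitted
fa.zo — σ1 onset /f/, coda /∅/ ok; σ2 onset /z/, coda /∅/ ok → permitted
zmwu.dap — violates constraint (b): syllable 1 onset /zmw/ has 3 consonants (> 2) → not permitted
mlad — violates constraint (a): syllable 1 coda contains /d/, which is not a licensed coda consonant → not permitted
fu.guzz — violates constraint (d): syllable 2 coda /zz/ has 2 consonants (> 1) → not permitted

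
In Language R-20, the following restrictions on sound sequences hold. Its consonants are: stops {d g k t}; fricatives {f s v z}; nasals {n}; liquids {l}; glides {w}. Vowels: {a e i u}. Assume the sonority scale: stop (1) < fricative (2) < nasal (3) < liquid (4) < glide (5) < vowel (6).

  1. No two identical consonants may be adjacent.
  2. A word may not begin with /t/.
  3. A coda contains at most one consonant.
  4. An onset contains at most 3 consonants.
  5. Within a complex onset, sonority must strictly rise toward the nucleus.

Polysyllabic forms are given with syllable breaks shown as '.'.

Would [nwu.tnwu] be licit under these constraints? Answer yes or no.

[nwu.tnwu] — σ1 onset /nw/ (3→5 rises), coda /∅/ ok; σ2 onset /tnw/ (1→3→5 rises), coda /∅/ ok → licit

yes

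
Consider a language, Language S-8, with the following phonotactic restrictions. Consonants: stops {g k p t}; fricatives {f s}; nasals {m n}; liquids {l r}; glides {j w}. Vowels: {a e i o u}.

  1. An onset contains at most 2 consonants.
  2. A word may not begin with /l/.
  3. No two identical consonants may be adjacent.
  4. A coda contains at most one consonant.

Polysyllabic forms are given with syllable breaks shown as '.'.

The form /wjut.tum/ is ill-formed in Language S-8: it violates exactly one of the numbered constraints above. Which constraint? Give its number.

3

/wjut.tum/: adjacent identical consonants /tt/.
This is a violation of constraint 3: "No two identical consonants may be adjacent."
The remaining constraints (1, 2, 4) are satisfied.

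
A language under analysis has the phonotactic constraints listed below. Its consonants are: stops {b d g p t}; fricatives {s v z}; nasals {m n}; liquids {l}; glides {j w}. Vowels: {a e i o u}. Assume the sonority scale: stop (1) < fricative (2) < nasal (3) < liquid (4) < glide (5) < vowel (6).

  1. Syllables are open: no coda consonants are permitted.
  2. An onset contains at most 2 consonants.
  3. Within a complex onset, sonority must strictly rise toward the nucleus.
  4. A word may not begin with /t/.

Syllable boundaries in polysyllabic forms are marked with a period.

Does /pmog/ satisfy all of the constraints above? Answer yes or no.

no

/pmog/ — violates constraint 1: syllable 1 coda /g/ has 1 consonant (> 0) → ill-formed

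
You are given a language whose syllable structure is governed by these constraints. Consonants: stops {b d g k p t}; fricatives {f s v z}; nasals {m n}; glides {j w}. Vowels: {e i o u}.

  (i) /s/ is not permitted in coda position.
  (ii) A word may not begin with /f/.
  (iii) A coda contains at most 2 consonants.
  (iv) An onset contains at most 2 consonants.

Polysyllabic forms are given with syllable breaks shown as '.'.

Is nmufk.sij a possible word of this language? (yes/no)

nmufk.sij — σ1 onset /nm/ (2C), coda /fk/ (2C) ok; σ2 onset /s/, coda /j/ ok → well-formed

yes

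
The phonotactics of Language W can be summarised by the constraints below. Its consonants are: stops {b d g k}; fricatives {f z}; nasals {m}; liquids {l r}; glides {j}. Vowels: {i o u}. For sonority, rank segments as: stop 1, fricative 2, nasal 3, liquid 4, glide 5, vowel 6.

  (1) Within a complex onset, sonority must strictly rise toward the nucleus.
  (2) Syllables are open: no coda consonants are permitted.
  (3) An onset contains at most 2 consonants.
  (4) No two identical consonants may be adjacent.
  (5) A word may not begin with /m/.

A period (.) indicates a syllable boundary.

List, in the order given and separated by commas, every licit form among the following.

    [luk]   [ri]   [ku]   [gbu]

[ri], [ku]

[luk] — violates constraint 2: syllable 1 coda /k/ has 1 consonant (> 0) → illicit
[ri] — σ1 onset /r/, coda /∅/ ok → licit
[ku] — σ1 onset /k/, coda /∅/ ok → licit
[gbu] — violates constraint 1: syllable 1 onset /gb/: /g/ (stop, 1) → /b/ (stop, 1) does not rise → illicit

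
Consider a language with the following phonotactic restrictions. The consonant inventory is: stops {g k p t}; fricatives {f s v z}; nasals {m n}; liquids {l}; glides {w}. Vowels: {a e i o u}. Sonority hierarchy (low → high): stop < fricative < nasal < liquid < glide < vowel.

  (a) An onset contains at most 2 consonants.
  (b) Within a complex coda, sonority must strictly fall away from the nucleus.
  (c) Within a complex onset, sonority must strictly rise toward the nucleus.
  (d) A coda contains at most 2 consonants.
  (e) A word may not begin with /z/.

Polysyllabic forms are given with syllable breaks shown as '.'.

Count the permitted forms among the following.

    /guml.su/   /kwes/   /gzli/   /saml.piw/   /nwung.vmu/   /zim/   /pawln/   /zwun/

2

/guml.su/ — violates constraint (b): syllable 1 coda /ml/: /m/ (nasal, 3) → /l/ (liquid, 4) does not fall → not permitted
/kwes/ — σ1 onset /kw/ (1→5 rises), coda /s/ ok → permitted
/gzli/ — violates constraint (a): syllable 1 onset /gzl/ has 3 consonants (> 2) → not permitted
/saml.piw/ — violates constraint (b): syllable 1 coda /ml/: /m/ (nasal, 3) → /l/ (liquid, 4) does not fall → not permitted
/nwung.vmu/ — σ1 onset /nw/ (3→5 rises), coda /ng/ (3→1 falls) ok; σ2 onset /vm/ (2→3 rises), coda /∅/ ok → permitted
/zim/ — violates constraint (e): word begins with /z/ → not permitted
/pawln/ — violates constraint (d): syllable 1 coda /wln/ has 3 consonants (> 2) → not permitted
/zwun/ — violates constraint (e): word begins with /z/ → not permitted
Permitted: /kwes/, /nwung.vmu/ → 2.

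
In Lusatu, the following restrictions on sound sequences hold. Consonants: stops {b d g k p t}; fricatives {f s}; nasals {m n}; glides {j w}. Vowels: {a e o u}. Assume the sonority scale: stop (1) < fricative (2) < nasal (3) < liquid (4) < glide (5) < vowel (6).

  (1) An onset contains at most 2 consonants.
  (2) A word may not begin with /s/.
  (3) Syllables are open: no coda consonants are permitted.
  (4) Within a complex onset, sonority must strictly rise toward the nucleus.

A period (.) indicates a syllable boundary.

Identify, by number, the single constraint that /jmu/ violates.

/jmu/: syllable 1 onset /jm/: /j/ (glide, 5) → /m/ (nasal, 3) does not rise.
This is a violation of constraint 4: "Within a complex onset, sonority must strictly rise toward the nucleus."
The remaining constraints (1, 2, 3) are satisfied.

4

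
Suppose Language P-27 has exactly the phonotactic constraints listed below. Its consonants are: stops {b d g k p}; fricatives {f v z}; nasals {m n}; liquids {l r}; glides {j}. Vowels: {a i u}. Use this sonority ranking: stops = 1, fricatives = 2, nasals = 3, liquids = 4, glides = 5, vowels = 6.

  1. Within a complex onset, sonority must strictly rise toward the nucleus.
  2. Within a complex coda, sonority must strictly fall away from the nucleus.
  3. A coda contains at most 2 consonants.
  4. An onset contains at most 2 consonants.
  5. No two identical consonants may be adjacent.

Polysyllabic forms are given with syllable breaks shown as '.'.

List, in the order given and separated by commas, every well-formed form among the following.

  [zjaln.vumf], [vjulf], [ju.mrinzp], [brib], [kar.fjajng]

[zjaln.vumf], [vjulf], [brib]

[zjaln.vumf] — σ1 onset /zj/ (2→5 rises), coda /ln/ (4→3 falls) ok; σ2 onset /v/, coda /mf/ (3→2 falls) ok → well-formed
[vjulf] — σ1 onset /vj/ (2→5 rises), coda /lf/ (4→2 falls) ok → well-formed
[ju.mrinzp] — violates constraint 3: syllable 2 coda /nzp/ has 3 consonants (> 2) → ill-formed
[brib] — σ1 onset /br/ (1→4 rises), coda /b/ ok → well-formed
[kar.fjajng] — violates constraint 3: syllable 2 coda /jng/ has 3 consonants (> 2) → ill-formed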